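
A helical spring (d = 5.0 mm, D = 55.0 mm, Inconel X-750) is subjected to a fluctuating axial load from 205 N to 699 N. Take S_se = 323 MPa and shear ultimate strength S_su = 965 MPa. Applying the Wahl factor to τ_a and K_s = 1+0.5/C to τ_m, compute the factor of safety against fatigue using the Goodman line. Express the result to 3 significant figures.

C = D/d = 55.0/5.0 = 11.0000; K_W = (4C−1)/(4C−4)+0.615/C = 1.1309; K_s = 1+0.5/C = 1.0455
F_a = (F_max−F_min)/2 = 247 N; F_m = (F_max+F_min)/2 = 452 N
τ_a = K_W·8F_aD/(πd³) = 1.1309 × 276.75 = 312.98 MPa
τ_m = K_s·8F_mD/(πd³) = 1.0455 × 506.44 = 529.46 MPa
Goodman: 1/n_f = τ_a/S_se + τ_m/S_su = 312.98/323 + 529.46/965 = 0.96898 + 0.54867 = 1.5176
n_f = 1/1.5176 = 0.6589

0.659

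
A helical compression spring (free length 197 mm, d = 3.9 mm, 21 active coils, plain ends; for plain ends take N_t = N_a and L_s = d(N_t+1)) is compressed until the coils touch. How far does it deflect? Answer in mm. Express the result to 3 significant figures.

111 mm

N_t = 21; L_s = 3.9·22 = 85.8 mm
δ_solid = L₀ − L_s = 197 − 85.8 = 111.2 mm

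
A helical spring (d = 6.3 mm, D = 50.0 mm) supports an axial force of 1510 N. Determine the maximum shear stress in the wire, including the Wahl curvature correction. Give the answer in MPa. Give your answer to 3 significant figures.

912 MPa

Spring index C = D/d = 50.0/6.3 = 7.9365
K_W = (4C−1)/(4C−4) + 0.615/C = 30.746/27.746 + 0.0775 = 1.1856
τ₀ = 8FD/(πd³) = 8·1510·50.0/(π·6.3³) = 604000/785.55 = 768.89 MPa
τ_max = K·τ₀ = 1.1856 × 768.89 = 911.61 MPa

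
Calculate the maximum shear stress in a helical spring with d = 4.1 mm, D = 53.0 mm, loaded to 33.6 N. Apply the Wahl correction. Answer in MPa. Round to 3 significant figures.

73.1 MPa

Spring index C = D/d = 53.0/4.1 = 12.9268
K_W = (4C−1)/(4C−4) + 0.615/C = 50.707/47.707 + 0.0476 = 1.1105
τ₀ = 8FD/(πd³) = 8·33.6·53.0/(π·4.1³) = 14246.4/216.52 = 65.797 MPa
τ_max = K·τ₀ = 1.1105 × 65.797 = 73.064 MPa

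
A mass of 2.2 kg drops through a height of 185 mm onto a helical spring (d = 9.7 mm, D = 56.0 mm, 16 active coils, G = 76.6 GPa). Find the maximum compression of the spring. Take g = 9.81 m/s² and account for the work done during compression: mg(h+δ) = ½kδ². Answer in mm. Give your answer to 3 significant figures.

k = Gd⁴/(8D³N_a) = (76.6×10³)(9.7⁴)/(8·56.0³·16) = 30.168 N/mm
W = mg = 2.2 × 9.81 = 21.582 N
½kδ² − Wδ − Wh = 0 → δ = (W + √(W² + 2kWh))/k
δ = (21.582 + √(465.78 + 240899))/30.168 = (21.582 + 491.29)/30.168 = 17.001 mm

17.0 mm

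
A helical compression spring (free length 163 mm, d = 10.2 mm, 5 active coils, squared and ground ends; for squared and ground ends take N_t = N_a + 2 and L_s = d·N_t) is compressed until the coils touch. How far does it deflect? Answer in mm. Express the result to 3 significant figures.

N_t = 7; L_s = 10.2·7 = 71.4 mm
δ_solid = L₀ − L_s = 163 − 71.4 = 91.6 mm

91.6 mm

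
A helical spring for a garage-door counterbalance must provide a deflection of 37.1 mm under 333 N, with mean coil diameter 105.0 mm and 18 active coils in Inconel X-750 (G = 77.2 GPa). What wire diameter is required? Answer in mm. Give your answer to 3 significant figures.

11.8 mm

Required rate k = F/δ = 333/37.1 = 8.9757 N/mm
d = (8D³N_a·k / G)^(1/4) = (8·105.0³·18·8.9757 / (77.2×10³))^0.25
  = (19381)^0.25 = 11.7990 mm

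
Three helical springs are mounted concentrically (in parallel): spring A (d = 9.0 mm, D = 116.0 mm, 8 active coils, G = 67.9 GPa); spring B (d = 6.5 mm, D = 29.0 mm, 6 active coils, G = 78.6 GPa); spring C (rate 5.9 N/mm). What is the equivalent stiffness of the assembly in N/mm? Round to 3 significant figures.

k_A = Gd⁴/(8D³N_a) = (67.9×10³)(9.0⁴)/(8·116.0³·8) = 4.4595 N/mm
k_B = Gd⁴/(8D³N_a) = (78.6×10³)(6.5⁴)/(8·29.0³·6) = 119.85 N/mm
Parallel: k_eq = 4.4595 + 119.85 + 5.9 = 130.21 N/mm

130 N/mm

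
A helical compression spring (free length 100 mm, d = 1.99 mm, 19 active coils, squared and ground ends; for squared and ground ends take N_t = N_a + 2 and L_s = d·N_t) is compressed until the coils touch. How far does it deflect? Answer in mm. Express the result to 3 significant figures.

58.2 mm

N_t = 21; L_s = 1.99·21 = 41.79 mm
δ_solid = L₀ − L_s = 100 − 41.79 = 58.21 mm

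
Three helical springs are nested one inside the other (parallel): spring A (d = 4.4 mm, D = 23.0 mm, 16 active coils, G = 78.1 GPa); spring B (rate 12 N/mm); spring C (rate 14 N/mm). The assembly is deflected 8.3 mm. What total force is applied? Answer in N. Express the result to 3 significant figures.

k_A = Gd⁴/(8D³N_a) = (78.1×10³)(4.4⁴)/(8·23.0³·16) = 18.796 N/mm
Parallel: k_eq = 18.796 + 12 + 14 = 44.796 N/mm
F = k_eq·δ = 44.796·8.3 = 371.81 N

372 N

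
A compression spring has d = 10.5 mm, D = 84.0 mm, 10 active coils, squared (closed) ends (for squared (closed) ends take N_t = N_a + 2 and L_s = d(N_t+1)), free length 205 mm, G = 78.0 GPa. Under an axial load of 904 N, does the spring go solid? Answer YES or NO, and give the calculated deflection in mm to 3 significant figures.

k = Gd⁴/(8D³N_a) = (78.0×10³)(10.5⁴)/(8·84.0³·10) = 19.995 N/mm
N_t = 12; L_s = 10.5·13 = 136.5 mm; δ_solid = L₀ − L_s = 205 − 136.5 = 68.5 mm
δ = F/k = 904/19.995 = 45.211 mm
δ < δ_solid → spring does not go solid

NO, δ = 45.2 mm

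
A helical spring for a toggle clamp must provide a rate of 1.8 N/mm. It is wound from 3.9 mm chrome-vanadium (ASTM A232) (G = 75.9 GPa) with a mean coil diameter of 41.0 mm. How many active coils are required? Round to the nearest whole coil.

N_a = Gd⁴/(8D³k) = (75.9×10³ × 3.9⁴)/(8 × 41.0³ × 1.8)
    = 1.7559e+07 / 992462 = 17.69 → 18 coils

18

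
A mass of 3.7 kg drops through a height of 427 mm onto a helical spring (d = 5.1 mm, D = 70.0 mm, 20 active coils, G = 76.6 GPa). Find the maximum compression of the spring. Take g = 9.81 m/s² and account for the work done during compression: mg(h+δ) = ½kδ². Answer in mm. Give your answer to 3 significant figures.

224 mm

k = Gd⁴/(8D³N_a) = (76.6×10³)(5.1⁴)/(8·70.0³·20) = 0.94427 N/mm
W = mg = 3.7 × 9.81 = 36.297 N
½kδ² − Wδ − Wh = 0 → δ = (W + √(W² + 2kWh))/k
δ = (36.297 + √(1317.5 + 29270.1))/0.94427 = (36.297 + 174.89)/0.94427 = 223.65 mm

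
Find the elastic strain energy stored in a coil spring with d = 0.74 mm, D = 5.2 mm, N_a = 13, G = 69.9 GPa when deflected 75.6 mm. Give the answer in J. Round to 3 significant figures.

k = Gd⁴/(8D³N_a) = (69.9×10³)(0.74⁴)/(8·5.2³·13) = 1.4334 N/mm
U = ½kδ² = 0.5 × 1.4334 × 75.6² = 4096.1 N·mm = 4.0961 J

4.10 J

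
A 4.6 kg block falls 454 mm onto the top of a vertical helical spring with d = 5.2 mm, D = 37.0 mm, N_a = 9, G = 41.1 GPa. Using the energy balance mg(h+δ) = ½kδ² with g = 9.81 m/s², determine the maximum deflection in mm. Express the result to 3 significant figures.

k = Gd⁴/(8D³N_a) = (41.1×10³)(5.2⁴)/(8·37.0³·9) = 8.2398 N/mm
W = mg = 4.6 × 9.81 = 45.126 N
½kδ² − Wδ − Wh = 0 → δ = (W + √(W² + 2kWh))/k
δ = (45.126 + √(2036.4 + 337622))/8.2398 = (45.126 + 582.8)/8.2398 = 76.207 mm

76.2 mm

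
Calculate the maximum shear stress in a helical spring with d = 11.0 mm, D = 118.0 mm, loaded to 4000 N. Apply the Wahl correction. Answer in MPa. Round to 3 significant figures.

Spring index C = D/d = 118.0/11.0 = 10.7273
K_W = (4C−1)/(4C−4) + 0.615/C = 41.909/38.909 + 0.0573 = 1.1344
τ₀ = 8FD/(πd³) = 8·4000·118.0/(π·11.0³) = 3.776e+06/4181.5 = 903.03 MPa
τ_max = K·τ₀ = 1.1344 × 903.03 = 1024.4 MPa

1020 MPa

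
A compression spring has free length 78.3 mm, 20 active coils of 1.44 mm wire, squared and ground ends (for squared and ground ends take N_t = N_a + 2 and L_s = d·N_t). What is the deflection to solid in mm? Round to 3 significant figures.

46.6 mm

N_t = 22; L_s = 1.44·22 = 31.68 mm
δ_solid = L₀ − L_s = 78.3 − 31.68 = 46.62 mm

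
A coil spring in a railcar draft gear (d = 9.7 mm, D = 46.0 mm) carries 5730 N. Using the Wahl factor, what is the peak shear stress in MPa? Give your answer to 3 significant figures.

Spring index C = D/d = 46.0/9.7 = 4.7423
K_W = (4C−1)/(4C−4) + 0.615/C = 17.969/14.969 + 0.1297 = 1.3301
τ₀ = 8FD/(πd³) = 8·5730·46.0/(π·9.7³) = 2.10864e+06/2867.2 = 735.42 MPa
τ_max = K·τ₀ = 1.3301 × 735.42 = 978.19 MPa

978 MPa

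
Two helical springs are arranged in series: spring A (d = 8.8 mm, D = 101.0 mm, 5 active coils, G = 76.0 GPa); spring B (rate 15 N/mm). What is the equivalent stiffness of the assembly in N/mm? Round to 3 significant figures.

k_A = Gd⁴/(8D³N_a) = (76.0×10³)(8.8⁴)/(8·101.0³·5) = 11.059 N/mm
Series: 1/k_eq = 1/11.059 + 1/15 = 0.15709; k_eq = 6.3658 N/mm

6.37 N/mm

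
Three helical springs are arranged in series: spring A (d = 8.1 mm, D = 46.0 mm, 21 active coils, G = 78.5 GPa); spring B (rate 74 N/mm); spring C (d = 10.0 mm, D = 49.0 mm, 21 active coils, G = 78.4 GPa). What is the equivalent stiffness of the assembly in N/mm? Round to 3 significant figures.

11.5 N/mm

k_A = Gd⁴/(8D³N_a) = (78.5×10³)(8.1⁴)/(8·46.0³·21) = 20.665 N/mm
k_C = Gd⁴/(8D³N_a) = (78.4×10³)(10.0⁴)/(8·49.0³·21) = 39.666 N/mm
Series: 1/k_eq = 1/20.665 + 1/74 + 1/39.666 = 0.087116; k_eq = 11.479 N/mm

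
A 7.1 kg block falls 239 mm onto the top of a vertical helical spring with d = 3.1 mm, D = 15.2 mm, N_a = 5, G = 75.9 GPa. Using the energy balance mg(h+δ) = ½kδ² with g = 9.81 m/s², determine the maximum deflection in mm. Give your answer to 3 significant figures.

27.3 mm

k = Gd⁴/(8D³N_a) = (75.9×10³)(3.1⁴)/(8·15.2³·5) = 49.9 N/mm
W = mg = 7.1 × 9.81 = 69.651 N
½kδ² − Wδ − Wh = 0 → δ = (W + √(W² + 2kWh))/k
δ = (69.651 + √(4851.3 + 1.66132e+06))/49.9 = (69.651 + 1290.8)/49.9 = 27.264 mm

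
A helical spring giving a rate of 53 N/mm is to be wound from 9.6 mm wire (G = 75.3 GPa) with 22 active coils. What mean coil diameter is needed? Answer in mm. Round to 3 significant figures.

40.9 mm

D = (Gd⁴/(8N_a·k))^(1/3) = (75.3×10³·9.6⁴/(8·22·53))^(1/3)
  = (68563.2)^(1/3) = 40.9289 mm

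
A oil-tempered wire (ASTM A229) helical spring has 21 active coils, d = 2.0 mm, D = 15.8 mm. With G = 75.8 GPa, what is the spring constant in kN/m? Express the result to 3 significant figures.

k = Gd⁴/(8D³N_a) = (75.8×10³ × 2.0⁴) / (8 × 15.8³ × 21)
  = 1.2128e+06 / 662644 = 1.8302 N/mm

1.83 kN/m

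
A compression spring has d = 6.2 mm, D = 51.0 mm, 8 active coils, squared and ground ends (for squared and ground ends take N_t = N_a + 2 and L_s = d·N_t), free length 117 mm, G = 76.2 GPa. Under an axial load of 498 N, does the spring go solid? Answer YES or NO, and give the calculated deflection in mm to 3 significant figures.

k = Gd⁴/(8D³N_a) = (76.2×10³)(6.2⁴)/(8·51.0³·8) = 13.263 N/mm
N_t = 10; L_s = 6.2·10 = 62 mm; δ_solid = L₀ − L_s = 117 − 62 = 55 mm
δ = F/k = 498/13.263 = 37.549 mm
δ < δ_solid → spring does not go solid

NO, δ = 37.5 mm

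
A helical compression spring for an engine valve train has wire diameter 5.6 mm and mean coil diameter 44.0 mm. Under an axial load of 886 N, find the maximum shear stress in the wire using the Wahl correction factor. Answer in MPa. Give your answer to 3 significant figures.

Spring index C = D/d = 44.0/5.6 = 7.8571
K_W = (4C−1)/(4C−4) + 0.615/C = 30.429/27.429 + 0.0783 = 1.1876
τ₀ = 8FD/(πd³) = 8·886·44.0/(π·5.6³) = 311872/551.71 = 565.28 MPa
τ_max = K·τ₀ = 1.1876 × 565.28 = 671.35 MPa

671 MPa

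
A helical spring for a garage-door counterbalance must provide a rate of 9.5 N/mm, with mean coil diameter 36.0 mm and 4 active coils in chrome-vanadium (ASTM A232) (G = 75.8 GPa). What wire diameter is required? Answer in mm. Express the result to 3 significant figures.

3.70 mm

d = (8D³N_a·k / G)^(1/4) = (8·36.0³·4·9.5 / (75.8×10³))^0.25
  = (187.12)^0.25 = 3.6985 mm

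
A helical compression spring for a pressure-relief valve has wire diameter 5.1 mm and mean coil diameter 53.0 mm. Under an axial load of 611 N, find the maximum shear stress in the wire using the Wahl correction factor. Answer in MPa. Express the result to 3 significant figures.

Spring index C = D/d = 53.0/5.1 = 10.3922
K_W = (4C−1)/(4C−4) + 0.615/C = 40.569/37.569 + 0.0592 = 1.1390
τ₀ = 8FD/(πd³) = 8·611·53.0/(π·5.1³) = 259064/416.74 = 621.65 MPa
τ_max = K·τ₀ = 1.1390 × 621.65 = 708.08 MPa

708 MPa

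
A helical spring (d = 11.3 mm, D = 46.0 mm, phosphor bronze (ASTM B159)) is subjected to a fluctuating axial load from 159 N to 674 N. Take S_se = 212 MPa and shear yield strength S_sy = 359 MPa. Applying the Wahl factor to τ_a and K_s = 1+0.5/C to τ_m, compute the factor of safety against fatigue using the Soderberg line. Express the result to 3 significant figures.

4.11

C = D/d = 46.0/11.3 = 4.0708; K_W = (4C−1)/(4C−4)+0.615/C = 1.3953; K_s = 1+0.5/C = 1.1228
F_a = (F_max−F_min)/2 = 257.5 N; F_m = (F_max+F_min)/2 = 416.5 N
τ_a = K_W·8F_aD/(πd³) = 1.3953 × 20.905 = 29.168 MPa
τ_m = K_s·8F_mD/(πd³) = 1.1228 × 33.813 = 37.966 MPa
Soderberg: 1/n_f = τ_a/S_se + τ_m/S_sy = 29.168/212 + 37.966/359 = 0.13759 + 0.10575 = 0.24334
n_f = 1/0.24334 = 4.109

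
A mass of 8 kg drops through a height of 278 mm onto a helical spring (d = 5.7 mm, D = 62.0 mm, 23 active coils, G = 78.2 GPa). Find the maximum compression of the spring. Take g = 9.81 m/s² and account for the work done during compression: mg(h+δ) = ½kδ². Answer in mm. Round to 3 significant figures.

200 mm

k = Gd⁴/(8D³N_a) = (78.2×10³)(5.7⁴)/(8·62.0³·23) = 1.8824 N/mm
W = mg = 8 × 9.81 = 78.48 N
½kδ² − Wδ − Wh = 0 → δ = (W + √(W² + 2kWh))/k
δ = (78.48 + √(6159.1 + 82138.6))/1.8824 = (78.48 + 297.15)/1.8824 = 199.55 mm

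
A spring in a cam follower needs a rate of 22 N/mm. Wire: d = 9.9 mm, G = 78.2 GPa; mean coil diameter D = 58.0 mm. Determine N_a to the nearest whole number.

N_a = Gd⁴/(8D³k) = (78.2×10³ × 9.9⁴)/(8 × 58.0³ × 22)
    = 7.51186e+08 / 3.43397e+07 = 21.88 → 22 coils

22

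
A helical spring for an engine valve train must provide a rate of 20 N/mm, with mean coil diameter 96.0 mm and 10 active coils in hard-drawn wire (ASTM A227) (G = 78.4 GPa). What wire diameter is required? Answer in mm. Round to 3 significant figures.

d = (8D³N_a·k / G)^(1/4) = (8·96.0³·10·20 / (78.4×10³))^0.25
  = (18056)^0.25 = 11.5919 mm

11.6 mm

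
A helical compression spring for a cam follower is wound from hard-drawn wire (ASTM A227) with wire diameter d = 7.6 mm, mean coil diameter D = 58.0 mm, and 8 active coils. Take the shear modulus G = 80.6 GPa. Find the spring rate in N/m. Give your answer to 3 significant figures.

k = Gd⁴/(8D³N_a) = (80.6×10³ × 7.6⁴) / (8 × 58.0³ × 8)
  = 2.68899e+08 / 1.24872e+07 = 21.534 N/mm = 21534 N/m

21500 N/m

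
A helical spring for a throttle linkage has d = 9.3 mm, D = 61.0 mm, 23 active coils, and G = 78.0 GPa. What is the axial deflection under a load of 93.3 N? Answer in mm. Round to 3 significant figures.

6.68 mm

k = Gd⁴/(8D³N_a) = (78.0×10³)(9.3⁴)/(8·61.0³·23) = 13.971 N/mm
δ = F/k = 93.3 / 13.971 = 6.6782 mm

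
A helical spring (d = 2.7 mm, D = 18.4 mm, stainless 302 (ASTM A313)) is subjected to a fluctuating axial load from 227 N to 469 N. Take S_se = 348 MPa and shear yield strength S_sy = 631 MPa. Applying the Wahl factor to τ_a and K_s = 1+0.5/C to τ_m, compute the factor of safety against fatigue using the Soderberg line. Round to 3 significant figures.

C = D/d = 18.4/2.7 = 6.8148; K_W = (4C−1)/(4C−4)+0.615/C = 1.2192; K_s = 1+0.5/C = 1.0734
F_a = (F_max−F_min)/2 = 121 N; F_m = (F_max+F_min)/2 = 348 N
τ_a = K_W·8F_aD/(πd³) = 1.2192 × 288.04 = 351.19 MPa
τ_m = K_s·8F_mD/(πd³) = 1.0734 × 828.41 = 889.19 MPa
Soderberg: 1/n_f = τ_a/S_se + τ_m/S_sy = 351.19/348 + 889.19/631 = 1.00915 + 1.40918 = 2.4183
n_f = 1/2.4183 = 0.4135

0.414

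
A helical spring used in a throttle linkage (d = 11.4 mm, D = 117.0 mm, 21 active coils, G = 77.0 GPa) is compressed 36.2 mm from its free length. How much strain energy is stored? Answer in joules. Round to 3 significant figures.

k = Gd⁴/(8D³N_a) = (77.0×10³)(11.4⁴)/(8·117.0³·21) = 4.8333 N/mm
U = ½kδ² = 0.5 × 4.8333 × 36.2² = 3166.9 N·mm = 3.1669 J

3.17 J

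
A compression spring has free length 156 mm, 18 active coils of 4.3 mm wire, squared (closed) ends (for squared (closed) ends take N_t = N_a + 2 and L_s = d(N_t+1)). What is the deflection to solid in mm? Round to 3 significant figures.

65.7 mm

N_t = 20; L_s = 4.3·21 = 90.3 mm
δ_solid = L₀ − L_s = 156 − 90.3 = 65.7 mm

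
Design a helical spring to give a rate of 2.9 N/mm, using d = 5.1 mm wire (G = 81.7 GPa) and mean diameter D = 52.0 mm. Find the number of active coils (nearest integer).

17

N_a = Gd⁴/(8D³k) = (81.7×10³ × 5.1⁴)/(8 × 52.0³ × 2.9)
    = 5.52717e+07 / 3.26211e+06 = 16.94 → 17 coils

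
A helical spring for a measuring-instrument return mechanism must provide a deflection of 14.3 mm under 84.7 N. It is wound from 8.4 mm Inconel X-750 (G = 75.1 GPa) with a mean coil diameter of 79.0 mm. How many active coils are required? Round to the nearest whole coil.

16

Required rate k = F/δ = 84.7/14.3 = 5.9231 N/mm
N_a = Gd⁴/(8D³k) = (75.1×10³ × 8.4⁴)/(8 × 79.0³ × 5.9231)
    = 3.73901e+08 / 2.33625e+07 = 16 → 16 coils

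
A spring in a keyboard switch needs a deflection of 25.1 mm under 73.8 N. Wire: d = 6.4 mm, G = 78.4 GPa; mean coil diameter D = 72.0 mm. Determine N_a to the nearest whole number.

15

Required rate k = F/δ = 73.8/25.1 = 2.9402 N/mm
N_a = Gd⁴/(8D³k) = (78.4×10³ × 6.4⁴)/(8 × 72.0³ × 2.9402)
    = 1.31533e+08 / 8.77951e+06 = 14.98 → 15 coils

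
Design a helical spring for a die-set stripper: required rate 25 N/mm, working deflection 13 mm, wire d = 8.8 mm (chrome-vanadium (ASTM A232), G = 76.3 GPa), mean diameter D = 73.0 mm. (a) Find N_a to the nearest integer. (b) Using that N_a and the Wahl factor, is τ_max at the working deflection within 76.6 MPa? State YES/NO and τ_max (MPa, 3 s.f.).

N_a = Gd⁴/(8D³k) = (76.3×10³)(8.8⁴)/(8·73.0³·25) = 5.881 → N_a = 6
Actual rate k = Gd⁴/(8D³·6) = 24.504 N/mm
Working load F = kδ = 24.504·13 = 318.56 N
C = 73.0/8.8 = 8.2955; K_W = (4C−1)/(4C−4)+0.615/C = 1.1769
τ_max = K_W·8FD/(πd³) = 1.1769·86.897 = 102.27 MPa
τ_max > 76.6 MPa → exceeds allowable

(a) 6 coils; (b) NO, τ_max = 102 MPa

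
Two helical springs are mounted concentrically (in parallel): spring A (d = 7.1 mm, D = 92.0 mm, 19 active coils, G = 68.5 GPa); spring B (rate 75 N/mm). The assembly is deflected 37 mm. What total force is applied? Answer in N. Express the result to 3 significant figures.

2830 N

k_A = Gd⁴/(8D³N_a) = (68.5×10³)(7.1⁴)/(8·92.0³·19) = 1.4707 N/mm
Parallel: k_eq = 1.4707 + 75 = 76.471 N/mm
F = k_eq·δ = 76.471·37 = 2829.4 N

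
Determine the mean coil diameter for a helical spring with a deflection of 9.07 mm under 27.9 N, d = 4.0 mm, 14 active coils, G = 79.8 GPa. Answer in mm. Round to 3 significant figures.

Required rate k = F/δ = 27.9/9.07 = 3.0761 N/mm
D = (Gd⁴/(8N_a·k))^(1/3) = (79.8×10³·4.0⁴/(8·14·3.0761))^(1/3)
  = (59296.3)^(1/3) = 38.9950 mm

39.0 mm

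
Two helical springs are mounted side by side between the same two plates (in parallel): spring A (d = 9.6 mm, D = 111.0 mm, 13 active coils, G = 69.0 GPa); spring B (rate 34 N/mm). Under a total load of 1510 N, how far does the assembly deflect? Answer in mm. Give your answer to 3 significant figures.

39.6 mm

k_A = Gd⁴/(8D³N_a) = (69.0×10³)(9.6⁴)/(8·111.0³·13) = 4.1203 N/mm
Parallel: k_eq = 4.1203 + 34 = 38.12 N/mm
δ = F/k_eq = 1510/38.12 = 39.611 mm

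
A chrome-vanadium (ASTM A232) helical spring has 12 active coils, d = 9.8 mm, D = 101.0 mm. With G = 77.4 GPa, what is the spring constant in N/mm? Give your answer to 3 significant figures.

7.22 N/mm

k = Gd⁴/(8D³N_a) = (77.4×10³ × 9.8⁴) / (8 × 101.0³ × 12)
  = 7.13913e+08 / 9.89089e+07 = 7.2179 N/mm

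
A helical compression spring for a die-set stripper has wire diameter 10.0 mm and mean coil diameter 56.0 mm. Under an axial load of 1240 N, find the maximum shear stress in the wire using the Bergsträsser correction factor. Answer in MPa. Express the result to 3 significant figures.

Spring index C = D/d = 56.0/10.0 = 5.6000
K_B = (4C+2)/(4C−3) = 24.400/19.400 = 1.2577
τ₀ = 8FD/(πd³) = 8·1240·56.0/(π·10.0³) = 555520/3141.6 = 176.83 MPa
τ_max = K·τ₀ = 1.2577 × 176.83 = 222.4 MPa

222 MPa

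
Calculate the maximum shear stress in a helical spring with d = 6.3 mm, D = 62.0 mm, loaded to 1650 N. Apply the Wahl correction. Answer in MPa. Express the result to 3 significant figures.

1200 MPa

Spring index C = D/d = 62.0/6.3 = 9.8413
K_W = (4C−1)/(4C−4) + 0.615/C = 38.365/35.365 + 0.0625 = 1.1473
τ₀ = 8FD/(πd³) = 8·1650·62.0/(π·6.3³) = 818400/785.55 = 1041.8 MPa
τ_max = K·τ₀ = 1.1473 × 1041.8 = 1195.3 MPa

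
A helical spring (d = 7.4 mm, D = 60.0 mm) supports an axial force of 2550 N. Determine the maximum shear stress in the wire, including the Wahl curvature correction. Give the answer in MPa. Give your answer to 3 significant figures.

1140 MPa

Spring index C = D/d = 60.0/7.4 = 8.1081
K_W = (4C−1)/(4C−4) + 0.615/C = 31.432/28.432 + 0.0759 = 1.1814
τ₀ = 8FD/(πd³) = 8·2550·60.0/(π·7.4³) = 1.224e+06/1273 = 961.47 MPa
τ_max = K·τ₀ = 1.1814 × 961.47 = 1135.8 MPa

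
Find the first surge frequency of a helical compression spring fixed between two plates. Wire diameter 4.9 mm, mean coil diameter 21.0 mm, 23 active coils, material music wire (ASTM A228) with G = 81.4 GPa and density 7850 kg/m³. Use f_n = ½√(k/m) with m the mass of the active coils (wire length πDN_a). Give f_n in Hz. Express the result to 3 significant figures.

175 Hz

k = Gd⁴/(8D³N_a) = (81.4×10³)(4.9⁴)/(8·21.0³·23) = 27.538 N/mm = 27538 N/m
Wire length L = πDN_a = π·21.0·23 = 1517.4 mm
m = ρ·(πd²/4)·L = 7850 × 18.857×10⁻⁶ m² × 1.5174 m = 0.22462 kg
f_n = ½√(k/m) = 0.5·√(27538/0.22462) = 0.5·√(1.226e+05) = 175.07 Hz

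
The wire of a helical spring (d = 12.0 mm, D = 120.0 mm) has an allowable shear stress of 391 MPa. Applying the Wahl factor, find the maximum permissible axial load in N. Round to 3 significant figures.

C = D/d = 120.0/12.0 = 10.0000
K_W = (4C−1)/(4C−4) + 0.615/C = 39.000/36.000 + 0.0615 = 1.1448
τ_max = K·8FD/(πd³) → F_max = τ_allow·πd³/(8DK)
F_max = 391·π·12.0³/(8·120.0·1.1448) = 2.1226e+06/1099 = 1931.3 N

1930 N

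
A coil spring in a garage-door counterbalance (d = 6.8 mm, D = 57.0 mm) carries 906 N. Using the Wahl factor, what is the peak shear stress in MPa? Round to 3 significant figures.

491 MPa

Spring index C = D/d = 57.0/6.8 = 8.3824
K_W = (4C−1)/(4C−4) + 0.615/C = 32.529/29.529 + 0.0734 = 1.1750
τ₀ = 8FD/(πd³) = 8·906·57.0/(π·6.8³) = 413136/987.82 = 418.23 MPa
τ_max = K·τ₀ = 1.1750 × 418.23 = 491.41 MPa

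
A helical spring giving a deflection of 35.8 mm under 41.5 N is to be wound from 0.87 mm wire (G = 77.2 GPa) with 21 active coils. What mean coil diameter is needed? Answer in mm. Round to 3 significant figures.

Required rate k = F/δ = 41.5/35.8 = 1.1592 N/mm
D = (Gd⁴/(8N_a·k))^(1/3) = (77.2×10³·0.87⁴/(8·21·1.1592))^(1/3)
  = (227.101)^(1/3) = 6.1011 mm

6.10 mm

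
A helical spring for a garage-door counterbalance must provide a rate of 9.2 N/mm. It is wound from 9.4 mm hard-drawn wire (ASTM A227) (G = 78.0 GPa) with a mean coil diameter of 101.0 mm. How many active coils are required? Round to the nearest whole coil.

8

N_a = Gd⁴/(8D³k) = (78.0×10³ × 9.4⁴)/(8 × 101.0³ × 9.2)
    = 6.08984e+08 / 7.58302e+07 = 8.031 → 8 coils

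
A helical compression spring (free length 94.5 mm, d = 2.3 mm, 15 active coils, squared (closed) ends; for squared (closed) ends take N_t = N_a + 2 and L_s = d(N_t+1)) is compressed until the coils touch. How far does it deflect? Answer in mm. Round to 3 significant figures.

53.1 mm

N_t = 17; L_s = 2.3·18 = 41.4 mm
δ_solid = L₀ − L_s = 94.5 − 41.4 = 53.1 mm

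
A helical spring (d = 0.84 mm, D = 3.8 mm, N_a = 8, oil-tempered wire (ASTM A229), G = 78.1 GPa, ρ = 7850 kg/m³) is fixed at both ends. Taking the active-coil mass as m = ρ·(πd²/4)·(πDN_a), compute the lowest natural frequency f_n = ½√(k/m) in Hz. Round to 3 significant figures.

2580 Hz

k = Gd⁴/(8D³N_a) = (78.1×10³)(0.84⁴)/(8·3.8³·8) = 11.072 N/mm = 11072 N/m
Wire length L = πDN_a = π·3.8·8 = 95.504 mm
m = ρ·(πd²/4)·L = 7850 × 0.55418×10⁻⁶ m² × 0.095504 m = 0.00041547 kg
f_n = ½√(k/m) = 0.5·√(11072/0.00041547) = 0.5·√(2.665e+07) = 2581.2 Hz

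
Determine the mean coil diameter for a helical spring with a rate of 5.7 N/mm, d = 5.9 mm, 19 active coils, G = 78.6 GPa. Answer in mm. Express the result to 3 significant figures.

47.9 mm

D = (Gd⁴/(8N_a·k))^(1/3) = (78.6×10³·5.9⁴/(8·19·5.7))^(1/3)
  = (109929)^(1/3) = 47.9039 mm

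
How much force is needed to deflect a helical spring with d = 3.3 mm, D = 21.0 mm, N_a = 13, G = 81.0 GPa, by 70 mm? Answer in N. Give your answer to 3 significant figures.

698 N

k = Gd⁴/(8D³N_a) = (81.0×10³)(3.3⁴)/(8·21.0³·13) = 9.9735 N/mm
F = k·δ = 9.9735 × 70 = 698.15 N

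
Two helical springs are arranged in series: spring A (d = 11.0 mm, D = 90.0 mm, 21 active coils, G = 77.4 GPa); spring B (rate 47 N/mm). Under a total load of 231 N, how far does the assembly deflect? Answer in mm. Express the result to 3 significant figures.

k_A = Gd⁴/(8D³N_a) = (77.4×10³)(11.0⁴)/(8·90.0³·21) = 9.2528 N/mm
Series: 1/k_eq = 1/9.2528 + 1/47 = 0.12935; k_eq = 7.7309 N/mm
δ = F/k_eq = 231/7.7309 = 29.88 mm

29.9 mm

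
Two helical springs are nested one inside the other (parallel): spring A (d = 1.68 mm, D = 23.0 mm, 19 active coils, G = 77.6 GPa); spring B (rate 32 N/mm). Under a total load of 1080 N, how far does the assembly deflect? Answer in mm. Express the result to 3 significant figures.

k_A = Gd⁴/(8D³N_a) = (77.6×10³)(1.68⁴)/(8·23.0³·19) = 0.33425 N/mm
Parallel: k_eq = 0.33425 + 32 = 32.334 N/mm
δ = F/k_eq = 1080/32.334 = 33.401 mm

33.4 mm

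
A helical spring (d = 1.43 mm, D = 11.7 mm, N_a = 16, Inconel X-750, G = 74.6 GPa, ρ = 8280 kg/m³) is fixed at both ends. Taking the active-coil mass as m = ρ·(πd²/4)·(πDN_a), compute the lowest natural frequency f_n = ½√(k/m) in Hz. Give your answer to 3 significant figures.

221 Hz

k = Gd⁴/(8D³N_a) = (74.6×10³)(1.43⁴)/(8·11.7³·16) = 1.5217 N/mm = 1521.7 N/m
Wire length L = πDN_a = π·11.7·16 = 588.11 mm
m = ρ·(πd²/4)·L = 8280 × 1.6061×10⁻⁶ m² × 0.58811 m = 0.0078207 kg
f_n = ½√(k/m) = 0.5·√(1521.7/0.0078207) = 0.5·√(1.9457e+05) = 220.55 Hz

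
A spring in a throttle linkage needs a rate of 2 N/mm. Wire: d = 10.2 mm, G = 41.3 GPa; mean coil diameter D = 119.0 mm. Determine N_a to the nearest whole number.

N_a = Gd⁴/(8D³k) = (41.3×10³ × 10.2⁴)/(8 × 119.0³ × 2)
    = 4.47044e+08 / 2.69625e+07 = 16.58 → 17 coils

17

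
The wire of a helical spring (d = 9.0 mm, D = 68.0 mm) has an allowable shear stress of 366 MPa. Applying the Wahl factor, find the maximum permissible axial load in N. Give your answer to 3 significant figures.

1290 N

C = D/d = 68.0/9.0 = 7.5556
K_W = (4C−1)/(4C−4) + 0.615/C = 29.222/26.222 + 0.0814 = 1.1958
τ_max = K·8FD/(πd³) → F_max = τ_allow·πd³/(8DK)
F_max = 366·π·9.0³/(8·68.0·1.1958) = 8.3822e+05/650.52 = 1288.5 N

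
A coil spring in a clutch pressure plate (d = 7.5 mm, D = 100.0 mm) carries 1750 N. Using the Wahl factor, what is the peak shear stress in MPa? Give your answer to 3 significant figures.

1170 MPa

Spring index C = D/d = 100.0/7.5 = 13.3333
K_W = (4C−1)/(4C−4) + 0.615/C = 52.333/49.333 + 0.0461 = 1.1069
τ₀ = 8FD/(πd³) = 8·1750·100.0/(π·7.5³) = 1.4e+06/1325.4 = 1056.3 MPa
τ_max = K·τ₀ = 1.1069 × 1056.3 = 1169.3 MPa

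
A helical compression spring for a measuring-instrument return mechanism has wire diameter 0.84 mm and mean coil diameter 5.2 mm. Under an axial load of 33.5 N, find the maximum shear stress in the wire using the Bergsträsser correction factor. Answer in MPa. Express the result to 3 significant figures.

920 MPa

Spring index C = D/d = 5.2/0.84 = 6.1905
K_B = (4C+2)/(4C−3) = 26.762/21.762 = 1.2298
τ₀ = 8FD/(πd³) = 8·33.5·5.2/(π·0.84³) = 1393.6/1.862 = 748.43 MPa
τ_max = K·τ₀ = 1.2298 × 748.43 = 920.39 MPa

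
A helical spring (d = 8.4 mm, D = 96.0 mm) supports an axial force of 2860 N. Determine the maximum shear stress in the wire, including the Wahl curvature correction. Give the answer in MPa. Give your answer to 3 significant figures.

1330 MPa

Spring index C = D/d = 96.0/8.4 = 11.4286
K_W = (4C−1)/(4C−4) + 0.615/C = 44.714/41.714 + 0.0538 = 1.1257
τ₀ = 8FD/(πd³) = 8·2860·96.0/(π·8.4³) = 2.19648e+06/1862 = 1179.6 MPa
τ_max = K·τ₀ = 1.1257 × 1179.6 = 1327.9 MPa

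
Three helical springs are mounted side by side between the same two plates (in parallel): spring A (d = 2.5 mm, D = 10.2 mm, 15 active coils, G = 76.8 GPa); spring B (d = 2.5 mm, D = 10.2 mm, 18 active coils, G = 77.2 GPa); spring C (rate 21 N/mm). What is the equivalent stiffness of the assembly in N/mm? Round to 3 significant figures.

64.3 N/mm

k_A = Gd⁴/(8D³N_a) = (76.8×10³)(2.5⁴)/(8·10.2³·15) = 23.558 N/mm
k_B = Gd⁴/(8D³N_a) = (77.2×10³)(2.5⁴)/(8·10.2³·18) = 19.734 N/mm
Parallel: k_eq = 23.558 + 19.734 + 21 = 64.292 N/mm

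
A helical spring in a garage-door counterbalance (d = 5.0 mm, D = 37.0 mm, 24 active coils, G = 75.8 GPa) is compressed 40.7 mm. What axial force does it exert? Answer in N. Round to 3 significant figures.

k = Gd⁴/(8D³N_a) = (75.8×10³)(5.0⁴)/(8·37.0³·24) = 4.8713 N/mm
F = k·δ = 4.8713 × 40.7 = 198.26 N

198 N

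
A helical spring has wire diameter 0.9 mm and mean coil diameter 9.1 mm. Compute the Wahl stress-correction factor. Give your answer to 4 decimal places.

1.1431

C = D/d = 9.1/0.9 = 10.1111
K_W = (4C−1)/(4C−4) + 0.615/C = 39.444/36.444 + 0.0608 = 1.1431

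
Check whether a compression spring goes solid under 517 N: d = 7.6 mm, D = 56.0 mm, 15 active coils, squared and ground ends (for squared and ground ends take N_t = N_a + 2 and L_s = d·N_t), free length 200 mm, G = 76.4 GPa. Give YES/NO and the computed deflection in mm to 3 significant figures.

k = Gd⁴/(8D³N_a) = (76.4×10³)(7.6⁴)/(8·56.0³·15) = 12.095 N/mm
N_t = 17; L_s = 7.6·17 = 129.2 mm; δ_solid = L₀ − L_s = 200 − 129.2 = 70.8 mm
δ = F/k = 517/12.095 = 42.745 mm
δ < δ_solid → spring does not go solid

NO, δ = 42.7 mm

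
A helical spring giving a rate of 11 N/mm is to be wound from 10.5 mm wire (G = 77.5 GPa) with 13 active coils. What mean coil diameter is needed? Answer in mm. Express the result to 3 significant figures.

93.7 mm

D = (Gd⁴/(8N_a·k))^(1/3) = (77.5×10³·10.5⁴/(8·13·11))^(1/3)
  = (823442)^(1/3) = 93.7298 mm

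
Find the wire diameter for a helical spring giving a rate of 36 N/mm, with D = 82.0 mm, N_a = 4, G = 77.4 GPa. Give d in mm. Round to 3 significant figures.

d = (8D³N_a·k / G)^(1/4) = (8·82.0³·4·36 / (77.4×10³))^0.25
  = (8206.4)^0.25 = 9.5178 mm

9.52 mm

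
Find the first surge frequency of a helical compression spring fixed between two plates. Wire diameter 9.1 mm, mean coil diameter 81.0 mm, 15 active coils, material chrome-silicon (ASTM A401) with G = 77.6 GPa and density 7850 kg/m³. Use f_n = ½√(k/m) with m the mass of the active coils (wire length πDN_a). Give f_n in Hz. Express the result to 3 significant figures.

32.7 Hz

k = Gd⁴/(8D³N_a) = (77.6×10³)(9.1⁴)/(8·81.0³·15) = 8.3443 N/mm = 8344.3 N/m
Wire length L = πDN_a = π·81.0·15 = 3817 mm
m = ρ·(πd²/4)·L = 7850 × 65.039×10⁻⁶ m² × 3.817 m = 1.9488 kg
f_n = ½√(k/m) = 0.5·√(8344.3/1.9488) = 0.5·√(4281.8) = 32.718 Hz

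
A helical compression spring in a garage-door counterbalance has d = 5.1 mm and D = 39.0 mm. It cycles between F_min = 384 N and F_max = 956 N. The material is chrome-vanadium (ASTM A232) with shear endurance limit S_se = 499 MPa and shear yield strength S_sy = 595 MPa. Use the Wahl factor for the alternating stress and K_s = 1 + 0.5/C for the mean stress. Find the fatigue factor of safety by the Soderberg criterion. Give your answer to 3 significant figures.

0.709

C = D/d = 39.0/5.1 = 7.6471; K_W = (4C−1)/(4C−4)+0.615/C = 1.1933; K_s = 1+0.5/C = 1.0654
F_a = (F_max−F_min)/2 = 286 N; F_m = (F_max+F_min)/2 = 670 N
τ_a = K_W·8F_aD/(πd³) = 1.1933 × 214.12 = 255.5 MPa
τ_m = K_s·8F_mD/(πd³) = 1.0654 × 501.61 = 534.41 MPa
Soderberg: 1/n_f = τ_a/S_se + τ_m/S_sy = 255.5/499 + 534.41/595 = 0.51203 + 0.89817 = 1.4102
n_f = 1/1.4102 = 0.7091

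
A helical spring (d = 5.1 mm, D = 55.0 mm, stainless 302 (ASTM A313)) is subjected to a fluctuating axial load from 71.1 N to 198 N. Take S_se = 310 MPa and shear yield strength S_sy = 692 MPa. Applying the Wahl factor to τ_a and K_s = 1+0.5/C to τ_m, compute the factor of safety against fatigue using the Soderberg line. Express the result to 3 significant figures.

C = D/d = 55.0/5.1 = 10.7843; K_W = (4C−1)/(4C−4)+0.615/C = 1.1337; K_s = 1+0.5/C = 1.0464
F_a = (F_max−F_min)/2 = 63.45 N; F_m = (F_max+F_min)/2 = 134.55 N
τ_a = K_W·8F_aD/(πd³) = 1.1337 × 66.992 = 75.948 MPa
τ_m = K_s·8F_mD/(πd³) = 1.0464 × 142.06 = 148.65 MPa
Soderberg: 1/n_f = τ_a/S_se + τ_m/S_sy = 75.948/310 + 148.65/692 = 0.24499 + 0.21481 = 0.4598
n_f = 1/0.4598 = 2.175

2.17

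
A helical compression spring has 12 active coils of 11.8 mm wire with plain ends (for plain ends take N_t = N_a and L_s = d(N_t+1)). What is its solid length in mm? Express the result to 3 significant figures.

plain ends: N_t = N_a = 12
L_s = d·(N_t+1) = 11.8 × 13 = 153.4 mm

153 mm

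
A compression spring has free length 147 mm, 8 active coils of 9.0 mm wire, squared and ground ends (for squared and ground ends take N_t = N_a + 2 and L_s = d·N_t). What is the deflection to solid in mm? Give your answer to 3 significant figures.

57.0 mm

N_t = 10; L_s = 9.0·10 = 90 mm
δ_solid = L₀ − L_s = 147 − 90 = 57 mm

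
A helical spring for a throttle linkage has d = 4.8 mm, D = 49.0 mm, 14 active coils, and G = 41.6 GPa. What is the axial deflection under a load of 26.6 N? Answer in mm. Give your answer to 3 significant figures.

15.9 mm

k = Gd⁴/(8D³N_a) = (41.6×10³)(4.8⁴)/(8·49.0³·14) = 1.6759 N/mm
δ = F/k = 26.6 / 1.6759 = 15.872 mm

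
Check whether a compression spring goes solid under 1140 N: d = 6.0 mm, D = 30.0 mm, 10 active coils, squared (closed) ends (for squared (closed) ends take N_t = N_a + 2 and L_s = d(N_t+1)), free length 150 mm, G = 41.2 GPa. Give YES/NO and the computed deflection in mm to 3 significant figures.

NO, δ = 46.1 mm

k = Gd⁴/(8D³N_a) = (41.2×10³)(6.0⁴)/(8·30.0³·10) = 24.72 N/mm
N_t = 12; L_s = 6.0·13 = 78 mm; δ_solid = L₀ − L_s = 150 − 78 = 72 mm
δ = F/k = 1140/24.72 = 46.117 mm
δ < δ_solid → spring does not go solid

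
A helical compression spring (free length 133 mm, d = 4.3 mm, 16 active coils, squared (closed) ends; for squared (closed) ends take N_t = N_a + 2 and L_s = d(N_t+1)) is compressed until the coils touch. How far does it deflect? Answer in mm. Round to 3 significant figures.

N_t = 18; L_s = 4.3·19 = 81.7 mm
δ_solid = L₀ − L_s = 133 − 81.7 = 51.3 mm

51.3 mm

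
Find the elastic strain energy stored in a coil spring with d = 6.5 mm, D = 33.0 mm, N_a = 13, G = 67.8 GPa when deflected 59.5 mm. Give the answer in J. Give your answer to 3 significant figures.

k = Gd⁴/(8D³N_a) = (67.8×10³)(6.5⁴)/(8·33.0³·13) = 32.382 N/mm
U = ½kδ² = 0.5 × 32.382 × 59.5² = 57321 N·mm = 57.321 J

57.3 J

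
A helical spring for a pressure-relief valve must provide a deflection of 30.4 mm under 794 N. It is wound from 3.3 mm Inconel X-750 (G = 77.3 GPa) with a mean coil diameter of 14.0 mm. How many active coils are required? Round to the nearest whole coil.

16

Required rate k = F/δ = 794/30.4 = 26.118 N/mm
N_a = Gd⁴/(8D³k) = (77.3×10³ × 3.3⁴)/(8 × 14.0³ × 26.118)
    = 9.16717e+06 / 573352 = 15.99 → 16 coils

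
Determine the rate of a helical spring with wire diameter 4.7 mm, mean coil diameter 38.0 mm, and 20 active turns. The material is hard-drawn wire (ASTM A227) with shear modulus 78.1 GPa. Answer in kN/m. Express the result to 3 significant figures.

k = Gd⁴/(8D³N_a) = (78.1×10³ × 4.7⁴) / (8 × 38.0³ × 20)
  = 3.81103e+07 / 8.77952e+06 = 4.3408 N/mm

4.34 kN/m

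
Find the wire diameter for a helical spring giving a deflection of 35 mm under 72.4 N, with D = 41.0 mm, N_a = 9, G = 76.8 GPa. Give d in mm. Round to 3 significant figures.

Required rate k = F/δ = 72.4/35 = 2.0686 N/mm
d = (8D³N_a·k / G)^(1/4) = (8·41.0³·9·2.0686 / (76.8×10³))^0.25
  = (133.66)^0.25 = 3.4002 mm

3.40 mm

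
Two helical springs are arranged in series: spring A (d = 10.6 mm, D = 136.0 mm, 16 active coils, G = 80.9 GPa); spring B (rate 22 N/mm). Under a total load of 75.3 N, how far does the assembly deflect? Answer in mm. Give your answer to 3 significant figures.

k_A = Gd⁴/(8D³N_a) = (80.9×10³)(10.6⁴)/(8·136.0³·16) = 3.1721 N/mm
Series: 1/k_eq = 1/3.1721 + 1/22 = 0.3607; k_eq = 2.7724 N/mm
δ = F/k_eq = 75.3/2.7724 = 27.161 mm

27.2 mm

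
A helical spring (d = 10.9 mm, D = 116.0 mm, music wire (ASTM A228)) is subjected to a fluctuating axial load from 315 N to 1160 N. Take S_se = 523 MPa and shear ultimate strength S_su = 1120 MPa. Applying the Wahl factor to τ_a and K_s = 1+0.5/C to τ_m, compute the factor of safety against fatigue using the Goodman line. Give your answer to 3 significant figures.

C = D/d = 116.0/10.9 = 10.6422; K_W = (4C−1)/(4C−4)+0.615/C = 1.1356; K_s = 1+0.5/C = 1.0470
F_a = (F_max−F_min)/2 = 422.5 N; F_m = (F_max+F_min)/2 = 737.5 N
τ_a = K_W·8F_aD/(πd³) = 1.1356 × 96.371 = 109.44 MPa
τ_m = K_s·8F_mD/(πd³) = 1.0470 × 168.22 = 176.12 MPa
Goodman: 1/n_f = τ_a/S_se + τ_m/S_su = 109.44/523 + 176.12/1120 = 0.20925 + 0.15725 = 0.3665
n_f = 1/0.3665 = 2.729

2.73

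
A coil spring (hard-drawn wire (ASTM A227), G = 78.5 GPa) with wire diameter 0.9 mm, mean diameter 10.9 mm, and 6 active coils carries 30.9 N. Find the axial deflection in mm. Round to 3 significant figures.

37.3 mm

k = Gd⁴/(8D³N_a) = (78.5×10³)(0.9⁴)/(8·10.9³·6) = 0.82855 N/mm
δ = F/k = 30.9 / 0.82855 = 37.294 mm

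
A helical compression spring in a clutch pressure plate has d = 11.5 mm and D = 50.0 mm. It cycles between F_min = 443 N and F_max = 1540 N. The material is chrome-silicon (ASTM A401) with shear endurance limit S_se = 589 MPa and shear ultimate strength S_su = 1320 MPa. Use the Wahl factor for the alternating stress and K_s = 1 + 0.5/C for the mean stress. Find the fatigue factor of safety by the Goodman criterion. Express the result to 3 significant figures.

5.66

C = D/d = 50.0/11.5 = 4.3478; K_W = (4C−1)/(4C−4)+0.615/C = 1.3655; K_s = 1+0.5/C = 1.1150
F_a = (F_max−F_min)/2 = 548.5 N; F_m = (F_max+F_min)/2 = 991.5 N
τ_a = K_W·8F_aD/(πd³) = 1.3655 × 45.919 = 62.701 MPa
τ_m = K_s·8F_mD/(πd³) = 1.1150 × 83.006 = 92.552 MPa
Goodman: 1/n_f = τ_a/S_se + τ_m/S_su = 62.701/589 + 92.552/1320 = 0.10645 + 0.07011 = 0.17657
n_f = 1/0.17657 = 5.664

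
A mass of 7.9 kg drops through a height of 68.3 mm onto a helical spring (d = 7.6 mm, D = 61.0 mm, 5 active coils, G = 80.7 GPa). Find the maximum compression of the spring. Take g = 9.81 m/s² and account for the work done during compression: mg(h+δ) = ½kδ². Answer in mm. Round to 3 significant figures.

21.7 mm

k = Gd⁴/(8D³N_a) = (80.7×10³)(7.6⁴)/(8·61.0³·5) = 29.654 N/mm
W = mg = 7.9 × 9.81 = 77.499 N
½kδ² − Wδ − Wh = 0 → δ = (W + √(W² + 2kWh))/k
δ = (77.499 + √(6006.1 + 313924))/29.654 = (77.499 + 565.62)/29.654 = 21.688 mm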